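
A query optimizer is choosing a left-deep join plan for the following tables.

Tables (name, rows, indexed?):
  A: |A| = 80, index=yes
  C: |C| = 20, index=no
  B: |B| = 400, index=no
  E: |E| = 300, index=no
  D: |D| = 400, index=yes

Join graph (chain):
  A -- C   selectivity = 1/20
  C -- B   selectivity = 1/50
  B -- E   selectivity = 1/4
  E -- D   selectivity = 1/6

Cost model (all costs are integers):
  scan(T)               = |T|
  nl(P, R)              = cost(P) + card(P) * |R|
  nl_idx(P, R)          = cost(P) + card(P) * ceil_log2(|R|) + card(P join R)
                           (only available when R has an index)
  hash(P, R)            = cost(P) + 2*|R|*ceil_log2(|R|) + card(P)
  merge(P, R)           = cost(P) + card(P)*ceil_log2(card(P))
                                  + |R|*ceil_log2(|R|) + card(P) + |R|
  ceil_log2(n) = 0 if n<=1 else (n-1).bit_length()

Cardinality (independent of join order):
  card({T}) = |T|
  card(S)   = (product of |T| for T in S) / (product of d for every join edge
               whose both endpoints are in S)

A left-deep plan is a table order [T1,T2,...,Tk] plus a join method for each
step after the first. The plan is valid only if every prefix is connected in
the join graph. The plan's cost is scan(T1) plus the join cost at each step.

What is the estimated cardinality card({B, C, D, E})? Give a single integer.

800000

Tables in S: B(400), C(20), D(400), E(300)
Edges inside S: C-B(d=50), B-E(d=4), E-D(d=6)
numerator = 400 * 20 * 400 * 300 = 960000000
denominator = 50 * 4 * 6 = 1200
card(S) = 960000000 / 1200 = 800000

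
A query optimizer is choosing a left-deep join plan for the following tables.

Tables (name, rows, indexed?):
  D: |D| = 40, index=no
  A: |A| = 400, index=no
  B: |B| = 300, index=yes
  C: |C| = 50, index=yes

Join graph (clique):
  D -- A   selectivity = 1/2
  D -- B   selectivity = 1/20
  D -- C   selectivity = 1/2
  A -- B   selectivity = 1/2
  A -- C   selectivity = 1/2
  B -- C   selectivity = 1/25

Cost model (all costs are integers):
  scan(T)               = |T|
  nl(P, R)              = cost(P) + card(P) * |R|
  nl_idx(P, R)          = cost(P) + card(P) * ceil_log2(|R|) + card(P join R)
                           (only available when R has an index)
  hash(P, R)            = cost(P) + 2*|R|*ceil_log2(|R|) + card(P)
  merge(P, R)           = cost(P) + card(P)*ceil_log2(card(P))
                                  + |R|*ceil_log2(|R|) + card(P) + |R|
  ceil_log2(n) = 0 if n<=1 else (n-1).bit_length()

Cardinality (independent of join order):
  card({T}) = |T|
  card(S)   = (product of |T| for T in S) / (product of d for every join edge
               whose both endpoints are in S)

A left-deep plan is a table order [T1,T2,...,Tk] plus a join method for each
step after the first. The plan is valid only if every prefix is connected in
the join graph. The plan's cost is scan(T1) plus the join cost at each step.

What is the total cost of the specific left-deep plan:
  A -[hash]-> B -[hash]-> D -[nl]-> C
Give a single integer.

step 1: scan A: cost=400, card=400
step 2: join B via hash
    card(P join B) = 400*300/(2) = 60000
    cost = 400 + 2*300*9 + 400 = 6200
step 3: join D via hash
    card(P join D) = 60000*40/(2*20) = 60000
    cost = 6200 + 2*40*6 + 60000 = 66680
step 4: join C via nl
    card(P join C) = 60000*50/(2*2*25) = 30000
    cost = 66680 + 60000*50 = 3066680

3066680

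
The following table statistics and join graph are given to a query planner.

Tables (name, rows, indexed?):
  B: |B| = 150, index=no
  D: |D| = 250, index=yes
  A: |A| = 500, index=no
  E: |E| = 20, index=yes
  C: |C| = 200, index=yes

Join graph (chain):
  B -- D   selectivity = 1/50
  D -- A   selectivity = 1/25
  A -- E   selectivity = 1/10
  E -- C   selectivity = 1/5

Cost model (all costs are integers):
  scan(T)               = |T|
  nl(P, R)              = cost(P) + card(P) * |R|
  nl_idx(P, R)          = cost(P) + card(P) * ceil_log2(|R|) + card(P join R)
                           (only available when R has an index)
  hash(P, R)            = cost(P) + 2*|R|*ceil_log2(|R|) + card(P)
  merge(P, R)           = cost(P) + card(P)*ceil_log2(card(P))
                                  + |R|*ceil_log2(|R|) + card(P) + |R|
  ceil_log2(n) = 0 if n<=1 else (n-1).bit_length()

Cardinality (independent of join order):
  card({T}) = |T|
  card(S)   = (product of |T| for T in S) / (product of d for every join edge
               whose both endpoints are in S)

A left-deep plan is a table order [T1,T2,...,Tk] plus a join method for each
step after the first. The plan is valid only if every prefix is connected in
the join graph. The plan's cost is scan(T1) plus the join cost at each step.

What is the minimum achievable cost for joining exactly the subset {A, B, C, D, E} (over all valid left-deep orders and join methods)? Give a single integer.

51800

Selinger DP over subsets of {A,B,C,D,E}:
  {B}: scan cost=150, card=150
  {D}: scan cost=250, card=250
  {A}: scan cost=500, card=500
  {E}: scan cost=20, card=20
  {C}: scan cost=200, card=200
  {BD}: card=750; try (D,nl_idx)→2100, (B,hash)→2900, (D,merge)→3750, (B,merge)→3850, (D,hash)→4300, (D,nl)→37650 …(+1); best=2100 via (D,nl_idx)
  {AD}: card=5000; try (D,hash)→5000, (A,merge)→7500, (D,merge)→7750, (D,nl_idx)→9500, (A,hash)→9500, (A,nl)→125250 …(+1); best=5000 via (D,hash)
  {AE}: card=1000; try (E,hash)→1200, (E,nl_idx)→4000, (A,merge)→5140, (E,merge)→5620, (A,hash)→9040, (A,nl)→10020 …(+1); best=1200 via (E,hash)
  {CE}: card=800; try (E,hash)→600, (C,nl_idx)→980, (C,merge)→1940, (E,nl_idx)→2000, (E,merge)→2120, (C,hash)→3240 …(+2); best=600 via (E,hash)
  {ABD}: card=15000; try (A,hash)→11850, (B,hash)→12400, (A,merge)→15350, (B,merge)→76350, (A,nl)→377100, (B,nl)→755000; best=11850 via (A,hash)
  {ADE}: card=10000; try (D,hash)→6200, (E,hash)→10200, (D,merge)→14450, (D,nl_idx)→19200, (E,nl_idx)→40000, (E,merge)→75120 …(+2); best=6200 via (D,hash)
  {ACE}: card=40000; try (C,hash)→5400, (A,hash)→10400, (C,merge)→14000, (A,merge)→14400, (C,nl_idx)→49200, (C,nl)→201200 …(+1); best=5400 via (C,hash)
  {ABDE}: card=30000; try (B,hash)→18600, (E,hash)→27050, (E,nl_idx)→116850, (B,merge)→157550, (E,merge)→236970, (E,nl)→311850 …(+1); best=18600 via (B,hash)
  {ACDE}: card=400000; try (C,hash)→19400, (D,hash)→49400, (C,merge)→158000, (C,nl_idx)→486200, (D,merge)→687650, (D,nl_idx)→725400 …(+2); best=19400 via (C,hash)
  {ABCDE}: card=1200000; try (C,hash)→51800, (B,hash)→421800, (C,merge)→500400, (C,nl_idx)→1458600, (C,nl)→6018600, (B,merge)→8020750 …(+1); best=51800 via (C,hash)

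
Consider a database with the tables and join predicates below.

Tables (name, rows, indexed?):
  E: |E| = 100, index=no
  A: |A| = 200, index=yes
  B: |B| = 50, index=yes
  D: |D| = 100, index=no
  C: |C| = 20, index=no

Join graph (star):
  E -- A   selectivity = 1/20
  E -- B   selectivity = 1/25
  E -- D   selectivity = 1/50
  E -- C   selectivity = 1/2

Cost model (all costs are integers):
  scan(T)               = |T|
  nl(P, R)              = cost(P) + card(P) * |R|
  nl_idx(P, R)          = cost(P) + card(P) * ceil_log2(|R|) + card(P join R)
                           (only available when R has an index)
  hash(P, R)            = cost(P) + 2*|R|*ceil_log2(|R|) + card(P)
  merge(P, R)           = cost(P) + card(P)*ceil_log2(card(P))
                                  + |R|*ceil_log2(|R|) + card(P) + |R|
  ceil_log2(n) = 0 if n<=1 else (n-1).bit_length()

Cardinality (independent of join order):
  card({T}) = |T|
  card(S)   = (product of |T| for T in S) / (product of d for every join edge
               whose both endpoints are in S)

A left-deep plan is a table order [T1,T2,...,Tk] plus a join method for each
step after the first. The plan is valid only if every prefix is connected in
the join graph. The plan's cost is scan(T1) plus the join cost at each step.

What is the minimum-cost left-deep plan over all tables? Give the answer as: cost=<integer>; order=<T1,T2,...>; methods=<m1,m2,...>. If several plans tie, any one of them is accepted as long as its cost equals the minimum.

Selinger DP (subsets sized 1..n):
  {E}: scan cost=100, card=100
  {A}: scan cost=200, card=200
  {B}: scan cost=50, card=50
  {D}: scan cost=100, card=100
  {C}: scan cost=20, card=20
  {AE}: card=1000; try (E,hash)→1800, (A,nl_idx)→1900, (A,merge)→2700, (E,merge)→2800, (A,hash)→3400, (A,nl)→20100 …(+1); best=1800 via (E,hash)
  {BE}: card=200; try (B,hash)→800, (B,nl_idx)→900, (E,merge)→1200, (B,merge)→1250, (E,hash)→1500, (E,nl)→5050 …(+1); best=800 via (B,hash)
  {DE}: card=200; try (E,hash)→1600, (D,hash)→1600, (E,merge)→1700, (D,merge)→1700, (E,nl)→10100, (D,nl)→10100; best=1600 via (E,hash)
  {CE}: card=1000; try (C,hash)→400, (E,merge)→940, (C,merge)→1020, (E,hash)→1440, (E,nl)→2020, (C,nl)→2100; best=400 via (C,hash)
  {ABE}: card=2000; try (B,hash)→3400, (A,hash)→4200, (A,merge)→4400, (A,nl_idx)→4400, (B,nl_idx)→9800, (B,merge)→13150 …(+2); best=3400 via (B,hash)
  {ADE}: card=2000; try (D,hash)→4200, (A,hash)→5000, (A,merge)→5200, (A,nl_idx)→5200, (D,merge)→13600, (A,nl)→41600 …(+1); best=4200 via (D,hash)
  {ACE}: card=10000; try (C,hash)→3000, (A,hash)→4600, (C,merge)→12920, (A,merge)→13200, (A,nl_idx)→18400, (C,nl)→21800 …(+1); best=3000 via (C,hash)
  {BDE}: card=400; try (D,hash)→2400, (B,hash)→2400, (B,nl_idx)→3200, (D,merge)→3400, (B,merge)→3750, (B,nl)→11600 …(+1); best=2400 via (D,hash)
  {BCE}: card=2000; try (C,hash)→1200, (B,hash)→2000, (C,merge)→2720, (C,nl)→4800, (B,nl_idx)→8400, (B,merge)→11750 …(+1); best=1200 via (C,hash)
  {CDE}: card=2000; try (C,hash)→2000, (D,hash)→2800, (C,merge)→3520, (C,nl)→5600, (D,merge)→12200, (D,nl)→100400; best=2000 via (C,hash)
  {ABDE}: card=4000; try (A,hash)→6000, (D,hash)→6800, (B,hash)→6800, (A,merge)→8200, (A,nl_idx)→9600, (B,nl_idx)→20200 …(+5); best=6000 via (A,hash)
  {ABCE}: card=20000; try (C,hash)→5600, (A,hash)→6400, (B,hash)→13600, (A,merge)→27000, (C,merge)→27520, (A,nl_idx)→37200 …(+5); best=5600 via (C,hash)
  {ACDE}: card=20000; try (C,hash)→6400, (A,hash)→7200, (D,hash)→14400, (A,merge)→27800, (C,merge)→28320, (A,nl_idx)→38000 …(+4); best=6400 via (C,hash)
  {BCDE}: card=4000; try (C,hash)→3000, (D,hash)→4600, (B,hash)→4600, (C,merge)→6520, (C,nl)→10400, (B,nl_idx)→18000 …(+4); best=3000 via (C,hash)
  {ABCDE}: card=40000; try (C,hash)→10200, (A,hash)→10200, (D,hash)→27000, (B,hash)→27000, (A,merge)→56800, (C,merge)→58120 …(+8); best=10200 via (C,hash)

cost=10200; order=E,B,D,A,C; methods=hash,hash,hash,hash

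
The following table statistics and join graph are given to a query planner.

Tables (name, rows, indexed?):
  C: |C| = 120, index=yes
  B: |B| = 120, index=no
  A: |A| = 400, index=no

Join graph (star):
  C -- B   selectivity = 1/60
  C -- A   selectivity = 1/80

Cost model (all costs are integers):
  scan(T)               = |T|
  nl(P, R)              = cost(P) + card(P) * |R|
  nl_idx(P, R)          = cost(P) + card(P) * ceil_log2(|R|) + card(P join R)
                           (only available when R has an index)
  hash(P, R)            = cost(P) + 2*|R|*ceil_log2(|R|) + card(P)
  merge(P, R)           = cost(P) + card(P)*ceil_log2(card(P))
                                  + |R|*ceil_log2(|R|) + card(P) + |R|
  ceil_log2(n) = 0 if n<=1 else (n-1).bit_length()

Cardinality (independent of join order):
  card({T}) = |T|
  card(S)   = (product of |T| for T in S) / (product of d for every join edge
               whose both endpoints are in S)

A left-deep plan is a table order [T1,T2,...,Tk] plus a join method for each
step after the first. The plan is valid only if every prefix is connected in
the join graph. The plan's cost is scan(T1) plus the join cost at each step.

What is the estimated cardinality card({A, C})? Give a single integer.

600

Tables in S: A(400), C(120)
Edges inside S: C-A(d=80)
numerator = 400 * 120 = 48000
denominator = 80 = 80
card(S) = 48000 / 80 = 600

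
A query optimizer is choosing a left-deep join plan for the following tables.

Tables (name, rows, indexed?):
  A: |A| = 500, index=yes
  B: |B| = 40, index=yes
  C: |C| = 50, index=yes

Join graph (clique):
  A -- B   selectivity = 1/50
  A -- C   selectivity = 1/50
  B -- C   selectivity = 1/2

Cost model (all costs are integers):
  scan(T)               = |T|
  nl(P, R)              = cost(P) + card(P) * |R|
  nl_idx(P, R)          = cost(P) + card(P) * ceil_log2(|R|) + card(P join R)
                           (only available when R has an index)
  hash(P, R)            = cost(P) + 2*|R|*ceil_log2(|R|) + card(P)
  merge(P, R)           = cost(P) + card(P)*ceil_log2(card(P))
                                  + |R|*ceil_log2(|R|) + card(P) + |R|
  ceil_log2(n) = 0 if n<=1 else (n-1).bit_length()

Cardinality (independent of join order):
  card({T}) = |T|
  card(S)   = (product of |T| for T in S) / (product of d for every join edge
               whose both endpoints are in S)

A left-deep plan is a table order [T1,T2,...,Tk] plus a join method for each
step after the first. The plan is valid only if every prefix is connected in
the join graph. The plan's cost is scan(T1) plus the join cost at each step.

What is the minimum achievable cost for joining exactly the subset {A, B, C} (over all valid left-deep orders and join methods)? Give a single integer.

Selinger DP over subsets of {A,B,C}:
  {A}: scan cost=500, card=500
  {B}: scan cost=40, card=40
  {C}: scan cost=50, card=50
  {AB}: card=400; try (A,nl_idx)→800, (B,hash)→1480, (B,nl_idx)→3900, (A,merge)→5320, (B,merge)→5780, (A,hash)→9080 …(+2); best=800 via (A,nl_idx)
  {AC}: card=500; try (A,nl_idx)→1000, (C,hash)→1600, (C,nl_idx)→4000, (A,merge)→5400, (C,merge)→5850, (A,hash)→9100 …(+2); best=1000 via (A,nl_idx)
  {BC}: card=1000; try (B,hash)→580, (C,merge)→670, (C,hash)→680, (B,merge)→680, (C,nl_idx)→1280, (B,nl_idx)→1350 …(+2); best=580 via (B,hash)
  {ABC}: card=200; try (C,hash)→1800, (B,hash)→1980, (C,nl_idx)→3400, (B,nl_idx)→4200, (C,merge)→5150, (B,merge)→6280 …(+6); best=1800 via (C,hash)

1800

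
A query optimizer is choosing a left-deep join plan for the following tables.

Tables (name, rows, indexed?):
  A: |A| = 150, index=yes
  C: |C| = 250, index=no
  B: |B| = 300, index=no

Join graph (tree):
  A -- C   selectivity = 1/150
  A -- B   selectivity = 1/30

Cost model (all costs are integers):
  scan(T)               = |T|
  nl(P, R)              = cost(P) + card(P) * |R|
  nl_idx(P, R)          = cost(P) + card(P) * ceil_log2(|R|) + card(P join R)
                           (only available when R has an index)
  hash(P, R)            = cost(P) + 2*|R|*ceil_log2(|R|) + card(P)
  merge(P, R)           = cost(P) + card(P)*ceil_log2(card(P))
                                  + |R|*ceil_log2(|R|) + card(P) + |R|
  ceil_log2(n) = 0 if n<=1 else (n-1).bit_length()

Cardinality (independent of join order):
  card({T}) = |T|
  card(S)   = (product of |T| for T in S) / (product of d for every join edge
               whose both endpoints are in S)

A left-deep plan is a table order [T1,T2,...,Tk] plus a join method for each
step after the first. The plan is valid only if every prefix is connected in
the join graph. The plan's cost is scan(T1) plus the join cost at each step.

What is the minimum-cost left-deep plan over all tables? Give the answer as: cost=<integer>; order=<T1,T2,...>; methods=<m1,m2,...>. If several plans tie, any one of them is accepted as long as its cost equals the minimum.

Selinger DP (subsets sized 1..n):
  {A}: scan cost=150, card=150
  {C}: scan cost=250, card=250
  {B}: scan cost=300, card=300
  {AC}: card=250; try (A,nl_idx)→2500, (A,hash)→2900, (C,merge)→3750, (A,merge)→3850, (C,hash)→4300, (C,nl)→37650 …(+1); best=2500 via (A,nl_idx)
  {AB}: card=1500; try (A,hash)→3000, (A,nl_idx)→4200, (B,merge)→4500, (A,merge)→4650, (B,hash)→5700, (B,nl)→45150 …(+1); best=3000 via (A,hash)
  {ABC}: card=2500; try (B,merge)→7750, (B,hash)→8150, (C,hash)→8500, (C,merge)→23250, (B,nl)→77500, (C,nl)→378000; best=7750 via (B,merge)

cost=7750; order=C,A,B; methods=nl_idx,merge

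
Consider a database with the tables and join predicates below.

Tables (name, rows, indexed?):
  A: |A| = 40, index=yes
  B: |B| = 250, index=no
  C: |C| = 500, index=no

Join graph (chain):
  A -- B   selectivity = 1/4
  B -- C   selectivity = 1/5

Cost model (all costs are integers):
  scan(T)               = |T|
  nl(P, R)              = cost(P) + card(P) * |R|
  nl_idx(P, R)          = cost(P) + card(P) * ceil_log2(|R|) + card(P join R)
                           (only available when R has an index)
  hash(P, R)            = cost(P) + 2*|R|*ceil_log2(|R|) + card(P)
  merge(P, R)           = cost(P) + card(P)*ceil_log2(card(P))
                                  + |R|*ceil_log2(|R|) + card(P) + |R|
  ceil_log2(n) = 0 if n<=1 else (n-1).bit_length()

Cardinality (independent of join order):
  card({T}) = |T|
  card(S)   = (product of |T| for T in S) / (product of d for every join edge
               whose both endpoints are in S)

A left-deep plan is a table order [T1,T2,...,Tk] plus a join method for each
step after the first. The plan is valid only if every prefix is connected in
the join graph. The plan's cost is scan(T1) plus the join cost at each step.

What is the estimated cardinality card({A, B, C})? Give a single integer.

Tables in S: A(40), B(250), C(500)
Edges inside S: A-B(d=4), B-C(d=5)
numerator = 40 * 250 * 500 = 5000000
denominator = 4 * 5 = 20
card(S) = 5000000 / 20 = 250000

250000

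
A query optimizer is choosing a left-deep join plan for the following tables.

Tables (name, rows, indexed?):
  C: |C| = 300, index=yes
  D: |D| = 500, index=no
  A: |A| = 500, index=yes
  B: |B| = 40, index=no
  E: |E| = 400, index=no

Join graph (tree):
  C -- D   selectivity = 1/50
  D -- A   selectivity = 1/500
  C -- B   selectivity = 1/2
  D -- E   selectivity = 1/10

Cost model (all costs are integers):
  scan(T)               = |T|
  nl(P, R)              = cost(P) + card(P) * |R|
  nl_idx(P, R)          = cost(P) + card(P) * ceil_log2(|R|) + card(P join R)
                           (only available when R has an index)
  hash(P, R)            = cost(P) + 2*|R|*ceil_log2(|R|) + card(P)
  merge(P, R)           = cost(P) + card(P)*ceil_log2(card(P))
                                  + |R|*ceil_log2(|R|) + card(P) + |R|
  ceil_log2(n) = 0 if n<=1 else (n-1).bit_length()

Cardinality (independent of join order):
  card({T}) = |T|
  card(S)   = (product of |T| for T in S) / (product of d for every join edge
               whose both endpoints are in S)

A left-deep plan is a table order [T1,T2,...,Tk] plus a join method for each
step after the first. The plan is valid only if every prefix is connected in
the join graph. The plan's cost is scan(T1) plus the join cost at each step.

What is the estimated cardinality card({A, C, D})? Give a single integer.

Tables in S: A(500), C(300), D(500)
Edges inside S: C-D(d=50), D-A(d=500)
numerator = 500 * 300 * 500 = 75000000
denominator = 50 * 500 = 25000
card(S) = 75000000 / 25000 = 3000

3000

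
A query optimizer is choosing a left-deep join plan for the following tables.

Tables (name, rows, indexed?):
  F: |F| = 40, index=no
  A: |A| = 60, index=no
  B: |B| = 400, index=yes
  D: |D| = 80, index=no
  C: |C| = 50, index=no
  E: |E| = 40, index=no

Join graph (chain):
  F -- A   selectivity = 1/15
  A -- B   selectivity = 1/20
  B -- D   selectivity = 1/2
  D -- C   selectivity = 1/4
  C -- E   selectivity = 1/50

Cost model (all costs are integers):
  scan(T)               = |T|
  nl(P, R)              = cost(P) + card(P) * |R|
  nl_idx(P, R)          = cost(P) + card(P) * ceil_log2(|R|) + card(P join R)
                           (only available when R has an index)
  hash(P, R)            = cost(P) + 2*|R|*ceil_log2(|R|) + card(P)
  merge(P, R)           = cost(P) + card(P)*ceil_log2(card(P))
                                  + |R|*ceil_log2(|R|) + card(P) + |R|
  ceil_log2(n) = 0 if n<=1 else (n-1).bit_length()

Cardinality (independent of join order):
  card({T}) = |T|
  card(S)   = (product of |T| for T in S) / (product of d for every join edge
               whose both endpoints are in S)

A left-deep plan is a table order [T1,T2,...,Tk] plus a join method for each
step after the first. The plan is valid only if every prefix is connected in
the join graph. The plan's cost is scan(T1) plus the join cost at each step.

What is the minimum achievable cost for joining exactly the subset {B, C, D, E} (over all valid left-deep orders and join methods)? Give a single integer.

Selinger DP over subsets of {B,C,D,E}:
  {B}: scan cost=400, card=400
  {D}: scan cost=80, card=80
  {C}: scan cost=50, card=50
  {E}: scan cost=40, card=40
  {BD}: card=16000; try (D,hash)→1920, (B,merge)→4720, (D,merge)→5040, (B,hash)→7360, (B,nl_idx)→16800, (B,nl)→32080 …(+1); best=1920 via (D,hash)
  {CD}: card=1000; try (C,hash)→760, (D,merge)→1040, (C,merge)→1070, (D,hash)→1220, (D,nl)→4050, (C,nl)→4080; best=760 via (C,hash)
  {CE}: card=40; try (E,hash)→580, (C,merge)→670, (E,merge)→680, (C,hash)→680, (C,nl)→2040, (E,nl)→2050; best=580 via (E,hash)
  {BCD}: card=200000; try (B,hash)→8960, (B,merge)→15760, (C,hash)→18520, (B,nl_idx)→209760, (C,merge)→242270, (B,nl)→400760 …(+1); best=8960 via (B,hash)
  {CDE}: card=800; try (D,merge)→1500, (D,hash)→1740, (E,hash)→2240, (D,nl)→3780, (E,merge)→12040, (E,nl)→40760; best=1500 via (D,merge)
  {BCDE}: card=160000; try (B,hash)→9500, (B,merge)→14300, (B,nl_idx)→168700, (E,hash)→209440, (B,nl)→321500, (E,merge)→3809240 …(+1); best=9500 via (B,hash)

9500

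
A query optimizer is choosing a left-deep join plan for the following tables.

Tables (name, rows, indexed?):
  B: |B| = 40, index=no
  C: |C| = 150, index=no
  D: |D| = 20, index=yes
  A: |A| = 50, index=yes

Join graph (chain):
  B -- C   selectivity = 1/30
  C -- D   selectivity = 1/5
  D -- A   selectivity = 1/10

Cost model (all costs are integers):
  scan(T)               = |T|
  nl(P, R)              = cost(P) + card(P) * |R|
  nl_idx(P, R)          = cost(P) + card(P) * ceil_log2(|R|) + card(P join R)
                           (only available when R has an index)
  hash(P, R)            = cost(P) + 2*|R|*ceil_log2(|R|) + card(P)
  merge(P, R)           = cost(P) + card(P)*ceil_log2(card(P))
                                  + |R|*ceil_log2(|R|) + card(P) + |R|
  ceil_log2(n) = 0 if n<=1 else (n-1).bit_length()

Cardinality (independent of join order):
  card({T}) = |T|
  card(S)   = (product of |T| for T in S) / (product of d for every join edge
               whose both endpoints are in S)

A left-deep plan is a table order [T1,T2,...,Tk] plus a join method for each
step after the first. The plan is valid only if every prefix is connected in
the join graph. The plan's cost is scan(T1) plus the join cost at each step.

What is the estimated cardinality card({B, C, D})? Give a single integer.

Tables in S: B(40), C(150), D(20)
Edges inside S: B-C(d=30), C-D(d=5)
numerator = 40 * 150 * 20 = 120000
denominator = 30 * 5 = 150
card(S) = 120000 / 150 = 800

800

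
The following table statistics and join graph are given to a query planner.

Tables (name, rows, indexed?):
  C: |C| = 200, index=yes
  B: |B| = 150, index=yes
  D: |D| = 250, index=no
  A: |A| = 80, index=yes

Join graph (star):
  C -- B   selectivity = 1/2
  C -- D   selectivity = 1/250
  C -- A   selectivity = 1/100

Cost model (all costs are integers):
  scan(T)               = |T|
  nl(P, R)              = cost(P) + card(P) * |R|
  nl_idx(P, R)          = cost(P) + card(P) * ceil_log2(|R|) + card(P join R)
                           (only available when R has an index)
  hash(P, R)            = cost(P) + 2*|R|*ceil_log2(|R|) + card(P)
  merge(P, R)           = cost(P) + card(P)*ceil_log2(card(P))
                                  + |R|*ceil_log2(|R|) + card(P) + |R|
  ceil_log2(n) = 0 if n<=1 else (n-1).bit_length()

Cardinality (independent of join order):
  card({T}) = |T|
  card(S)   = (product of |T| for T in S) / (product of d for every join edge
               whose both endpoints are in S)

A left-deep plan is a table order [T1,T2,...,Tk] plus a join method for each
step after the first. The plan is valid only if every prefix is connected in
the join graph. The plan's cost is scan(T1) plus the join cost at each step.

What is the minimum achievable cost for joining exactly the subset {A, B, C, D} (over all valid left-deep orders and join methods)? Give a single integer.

6330

Selinger DP over subsets of {A,B,C,D}:
  {C}: scan cost=200, card=200
  {B}: scan cost=150, card=150
  {D}: scan cost=250, card=250
  {A}: scan cost=80, card=80
  {BC}: card=15000; try (B,hash)→2800, (C,merge)→3300, (B,merge)→3350, (C,hash)→3500, (C,nl_idx)→16350, (B,nl_idx)→16800 …(+2); best=2800 via (B,hash)
  {CD}: card=200; try (C,nl_idx)→2450, (C,hash)→3700, (D,merge)→4250, (C,merge)→4300, (D,hash)→4400, (D,nl)→50200 …(+1); best=2450 via (C,nl_idx)
  {AC}: card=160; try (C,nl_idx)→880, (A,hash)→1520, (A,nl_idx)→1760, (C,merge)→2520, (A,merge)→2640, (C,hash)→3360 …(+2); best=880 via (C,nl_idx)
  {BCD}: card=15000; try (B,hash)→5050, (B,merge)→5600, (B,nl_idx)→19050, (D,hash)→21800, (B,nl)→32450, (D,merge)→230050 …(+1); best=5050 via (B,hash)
  {ABC}: card=12000; try (B,hash)→3440, (B,merge)→3670, (B,nl_idx)→14160, (A,hash)→18920, (B,nl)→24880, (A,nl_idx)→119800 …(+2); best=3440 via (B,hash)
  {ACD}: card=160; try (A,hash)→3770, (A,nl_idx)→4010, (D,merge)→4570, (A,merge)→4890, (D,hash)→5040, (A,nl)→18450 …(+1); best=3770 via (A,hash)
  {ABCD}: card=12000; try (B,hash)→6330, (B,merge)→6560, (B,nl_idx)→17050, (D,hash)→19440, (A,hash)→21170, (B,nl)→27770 …(+5); best=6330 via (B,hash)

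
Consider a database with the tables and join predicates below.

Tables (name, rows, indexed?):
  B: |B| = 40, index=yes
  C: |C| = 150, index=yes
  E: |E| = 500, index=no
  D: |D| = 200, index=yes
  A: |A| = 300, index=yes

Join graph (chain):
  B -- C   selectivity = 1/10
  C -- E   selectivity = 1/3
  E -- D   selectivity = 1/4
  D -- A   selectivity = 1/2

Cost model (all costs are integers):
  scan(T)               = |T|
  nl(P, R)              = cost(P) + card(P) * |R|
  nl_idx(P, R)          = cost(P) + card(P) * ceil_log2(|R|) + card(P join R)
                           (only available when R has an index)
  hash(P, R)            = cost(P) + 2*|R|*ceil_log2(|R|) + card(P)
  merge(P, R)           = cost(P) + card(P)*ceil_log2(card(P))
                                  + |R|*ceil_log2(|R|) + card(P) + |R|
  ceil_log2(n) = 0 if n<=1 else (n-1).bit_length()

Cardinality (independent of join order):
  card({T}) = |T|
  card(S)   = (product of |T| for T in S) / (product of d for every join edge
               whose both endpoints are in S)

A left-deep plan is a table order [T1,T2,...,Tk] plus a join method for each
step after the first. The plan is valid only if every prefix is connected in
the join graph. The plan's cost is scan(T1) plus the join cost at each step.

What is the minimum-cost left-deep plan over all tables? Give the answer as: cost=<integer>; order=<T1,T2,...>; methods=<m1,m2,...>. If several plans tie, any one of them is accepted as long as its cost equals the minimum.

Selinger DP (subsets sized 1..n):
  {B}: scan cost=40, card=40
  {C}: scan cost=150, card=150
  {E}: scan cost=500, card=500
  {D}: scan cost=200, card=200
  {A}: scan cost=300, card=300
  {BC}: card=600; try (B,hash)→780, (C,nl_idx)→960, (B,nl_idx)→1650, (C,merge)→1670, (B,merge)→1780, (C,hash)→2480 …(+2); best=780 via (B,hash)
  {CE}: card=25000; try (C,hash)→3400, (E,merge)→6500, (C,merge)→6850, (E,hash)→9300, (C,nl_idx)→29500, (E,nl)→75150 …(+1); best=3400 via (C,hash)
  {DE}: card=25000; try (D,hash)→4200, (E,merge)→7000, (D,merge)→7300, (E,hash)→9400, (D,nl_idx)→29500, (E,nl)→100200 …(+1); best=4200 via (D,hash)
  {AD}: card=30000; try (D,hash)→3800, (A,merge)→5000, (D,merge)→5100, (A,hash)→5800, (A,nl_idx)→32000, (D,nl_idx)→32700 …(+2); best=3800 via (D,hash)
  {BCE}: card=100000; try (E,hash)→10380, (E,merge)→12380, (B,hash)→28880, (B,nl_idx)→253400, (E,nl)→300780, (B,merge)→403680 …(+1); best=10380 via (E,hash)
  {CDE}: card=1250000; try (D,hash)→31600, (C,hash)→31600, (D,merge)→405200, (C,merge)→405550, (D,nl_idx)→1453400, (C,nl_idx)→1454200 …(+2); best=31600 via (D,hash)
  {ADE}: card=3750000; try (A,hash)→34600, (E,hash)→42800, (A,merge)→407200, (E,merge)→488800, (A,nl_idx)→3979200, (A,nl)→7504200 …(+1); best=34600 via (A,hash)
  {BCDE}: card=5000000; try (D,hash)→113580, (B,hash)→1282080, (D,merge)→1812180, (D,nl_idx)→5810380, (B,nl_idx)→12531600, (D,nl)→20010380 …(+2); best=113580 via (D,hash)
  {ACDE}: card=187500000; try (A,hash)→1287000, (C,hash)→3787000, (A,merge)→27534600, (C,merge)→86285950, (A,nl_idx)→198781600, (C,nl_idx)→217534600 …(+2); best=1287000 via (A,hash)
  {ABCDE}: card=750000000; try (A,hash)→5118980, (A,merge)→120116580, (B,hash)→188787480, (A,nl_idx)→795113580, (A,nl)→1500113580, (B,nl_idx)→1876287000 …(+2); best=5118980 via (A,hash)

cost=5118980; order=C,B,E,D,A; methods=hash,hash,hash,hash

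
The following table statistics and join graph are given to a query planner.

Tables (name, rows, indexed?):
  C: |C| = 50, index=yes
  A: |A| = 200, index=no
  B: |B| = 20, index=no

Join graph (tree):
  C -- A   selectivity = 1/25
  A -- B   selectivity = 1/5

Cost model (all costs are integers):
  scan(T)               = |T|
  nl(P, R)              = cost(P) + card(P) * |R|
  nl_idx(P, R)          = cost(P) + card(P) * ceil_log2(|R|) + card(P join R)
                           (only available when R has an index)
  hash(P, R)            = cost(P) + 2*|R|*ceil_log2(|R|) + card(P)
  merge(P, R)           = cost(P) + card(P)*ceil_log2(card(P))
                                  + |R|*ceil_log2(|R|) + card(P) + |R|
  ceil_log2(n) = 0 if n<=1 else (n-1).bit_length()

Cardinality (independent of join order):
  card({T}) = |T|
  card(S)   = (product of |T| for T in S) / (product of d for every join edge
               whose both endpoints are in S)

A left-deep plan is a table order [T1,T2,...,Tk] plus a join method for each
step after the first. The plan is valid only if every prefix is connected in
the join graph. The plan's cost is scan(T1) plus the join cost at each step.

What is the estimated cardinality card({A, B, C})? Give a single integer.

1600

Tables in S: A(200), B(20), C(50)
Edges inside S: C-A(d=25), A-B(d=5)
numerator = 200 * 20 * 50 = 200000
denominator = 25 * 5 = 125
card(S) = 200000 / 125 = 1600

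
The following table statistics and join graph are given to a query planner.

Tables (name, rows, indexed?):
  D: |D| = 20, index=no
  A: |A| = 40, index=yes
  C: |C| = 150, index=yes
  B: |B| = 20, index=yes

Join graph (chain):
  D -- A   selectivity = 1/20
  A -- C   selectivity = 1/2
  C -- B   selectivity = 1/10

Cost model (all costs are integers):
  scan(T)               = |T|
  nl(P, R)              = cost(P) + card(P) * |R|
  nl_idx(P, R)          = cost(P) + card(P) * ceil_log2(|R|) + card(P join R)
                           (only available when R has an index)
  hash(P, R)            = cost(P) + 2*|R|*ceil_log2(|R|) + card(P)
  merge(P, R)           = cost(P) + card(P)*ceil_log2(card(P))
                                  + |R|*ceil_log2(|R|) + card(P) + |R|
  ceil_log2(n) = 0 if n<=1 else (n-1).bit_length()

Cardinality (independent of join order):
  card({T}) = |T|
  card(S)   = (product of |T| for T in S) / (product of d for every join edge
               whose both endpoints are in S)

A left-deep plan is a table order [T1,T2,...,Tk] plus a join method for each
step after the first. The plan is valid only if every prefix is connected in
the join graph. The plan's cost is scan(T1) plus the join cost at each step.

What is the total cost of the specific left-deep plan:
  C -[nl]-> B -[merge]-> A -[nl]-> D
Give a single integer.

step 1: scan C: cost=150, card=150
step 2: join B via nl
    card(P join B) = 150*20/(10) = 300
    cost = 150 + 150*20 = 3150
step 3: join A via merge
    card(P join A) = 300*40/(2) = 6000
    cost = 3150 + 300*9 + 40*6 + 300 + 40 = 6430
step 4: join D via nl
    card(P join D) = 6000*20/(20) = 6000
    cost = 6430 + 6000*20 = 126430

126430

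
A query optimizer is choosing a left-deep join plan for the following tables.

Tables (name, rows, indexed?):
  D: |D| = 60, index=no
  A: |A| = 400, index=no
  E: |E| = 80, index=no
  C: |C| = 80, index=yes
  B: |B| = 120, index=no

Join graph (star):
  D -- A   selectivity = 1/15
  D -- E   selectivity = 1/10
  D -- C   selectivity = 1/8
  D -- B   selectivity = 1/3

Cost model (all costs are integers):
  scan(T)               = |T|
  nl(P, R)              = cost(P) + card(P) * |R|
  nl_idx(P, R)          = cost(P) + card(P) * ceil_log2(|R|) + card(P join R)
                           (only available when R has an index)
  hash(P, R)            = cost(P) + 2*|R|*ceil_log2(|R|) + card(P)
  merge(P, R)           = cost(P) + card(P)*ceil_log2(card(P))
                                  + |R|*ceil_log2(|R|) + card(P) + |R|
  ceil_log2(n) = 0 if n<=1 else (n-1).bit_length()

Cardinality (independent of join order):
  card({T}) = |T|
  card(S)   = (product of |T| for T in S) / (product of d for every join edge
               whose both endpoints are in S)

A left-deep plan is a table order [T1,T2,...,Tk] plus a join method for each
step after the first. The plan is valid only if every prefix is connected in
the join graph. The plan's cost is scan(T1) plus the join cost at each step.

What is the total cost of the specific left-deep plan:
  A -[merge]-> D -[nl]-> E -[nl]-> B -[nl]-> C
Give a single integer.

42628820

step 1: scan A: cost=400, card=400
step 2: join D via merge
    card(P join D) = 400*60/(15) = 1600
    cost = 400 + 400*9 + 60*6 + 400 + 60 = 4820
step 3: join E via nl
    card(P join E) = 1600*80/(10) = 12800
    cost = 4820 + 1600*80 = 132820
step 4: join B via nl
    card(P join B) = 12800*120/(3) = 512000
    cost = 132820 + 12800*120 = 1668820
step 5: join C via nl
    card(P join C) = 512000*80/(8) = 5120000
    cost = 1668820 + 512000*80 = 42628820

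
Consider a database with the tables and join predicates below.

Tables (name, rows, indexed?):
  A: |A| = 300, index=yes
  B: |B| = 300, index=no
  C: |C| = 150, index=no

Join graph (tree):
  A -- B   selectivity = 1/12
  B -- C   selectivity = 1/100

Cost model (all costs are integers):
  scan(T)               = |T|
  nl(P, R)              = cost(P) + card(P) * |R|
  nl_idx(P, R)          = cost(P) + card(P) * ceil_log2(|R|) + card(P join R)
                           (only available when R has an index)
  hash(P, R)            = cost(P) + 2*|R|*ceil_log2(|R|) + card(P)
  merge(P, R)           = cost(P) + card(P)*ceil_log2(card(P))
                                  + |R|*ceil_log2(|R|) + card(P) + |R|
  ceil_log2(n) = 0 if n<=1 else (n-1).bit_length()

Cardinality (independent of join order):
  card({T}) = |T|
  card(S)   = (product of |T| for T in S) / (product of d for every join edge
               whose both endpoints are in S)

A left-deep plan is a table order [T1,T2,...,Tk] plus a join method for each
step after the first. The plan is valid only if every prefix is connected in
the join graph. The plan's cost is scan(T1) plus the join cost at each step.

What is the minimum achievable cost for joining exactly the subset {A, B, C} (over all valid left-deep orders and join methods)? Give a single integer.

Selinger DP over subsets of {A,B,C}:
  {A}: scan cost=300, card=300
  {B}: scan cost=300, card=300
  {C}: scan cost=150, card=150
  {AB}: card=7500; try (B,hash)→6000, (A,hash)→6000, (B,merge)→6300, (A,merge)→6300, (A,nl_idx)→10500, (B,nl)→90300 …(+1); best=6000 via (B,hash)
  {BC}: card=450; try (C,hash)→3000, (B,merge)→4500, (C,merge)→4650, (B,hash)→5700, (B,nl)→45150, (C,nl)→45300; best=3000 via (C,hash)
  {ABC}: card=11250; try (A,hash)→8850, (A,merge)→10500, (C,hash)→15900, (A,nl_idx)→18300, (C,merge)→112350, (A,nl)→138000 …(+1); best=8850 via (A,hash)

8850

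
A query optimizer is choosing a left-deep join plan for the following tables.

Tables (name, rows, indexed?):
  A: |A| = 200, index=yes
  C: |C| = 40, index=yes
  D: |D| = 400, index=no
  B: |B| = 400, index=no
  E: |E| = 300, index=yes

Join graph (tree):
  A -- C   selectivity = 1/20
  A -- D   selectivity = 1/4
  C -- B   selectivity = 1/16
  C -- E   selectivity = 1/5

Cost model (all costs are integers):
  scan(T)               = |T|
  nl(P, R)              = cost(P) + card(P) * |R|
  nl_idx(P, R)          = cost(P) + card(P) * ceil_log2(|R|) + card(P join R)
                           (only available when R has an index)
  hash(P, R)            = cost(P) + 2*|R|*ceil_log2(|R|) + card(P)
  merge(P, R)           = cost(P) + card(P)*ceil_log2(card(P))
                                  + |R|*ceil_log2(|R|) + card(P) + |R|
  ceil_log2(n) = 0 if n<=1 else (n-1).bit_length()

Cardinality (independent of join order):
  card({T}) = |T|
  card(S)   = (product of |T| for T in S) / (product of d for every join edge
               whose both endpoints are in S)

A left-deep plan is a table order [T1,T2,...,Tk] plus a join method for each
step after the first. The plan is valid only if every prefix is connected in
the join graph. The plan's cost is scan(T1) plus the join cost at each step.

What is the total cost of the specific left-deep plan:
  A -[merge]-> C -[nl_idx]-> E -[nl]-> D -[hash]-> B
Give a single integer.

12037080

step 1: scan A: cost=200, card=200
step 2: join C via merge
    card(P join C) = 200*40/(20) = 400
    cost = 200 + 200*8 + 40*6 + 200 + 40 = 2280
step 3: join E via nl_idx
    card(P join E) = 400*300/(5) = 24000
    cost = 2280 + 400*9 + 24000 = 29880
step 4: join D via nl
    card(P join D) = 24000*400/(4) = 2400000
    cost = 29880 + 24000*400 = 9629880
step 5: join B via hash
    card(P join B) = 2400000*400/(16) = 60000000
    cost = 9629880 + 2*400*9 + 2400000 = 12037080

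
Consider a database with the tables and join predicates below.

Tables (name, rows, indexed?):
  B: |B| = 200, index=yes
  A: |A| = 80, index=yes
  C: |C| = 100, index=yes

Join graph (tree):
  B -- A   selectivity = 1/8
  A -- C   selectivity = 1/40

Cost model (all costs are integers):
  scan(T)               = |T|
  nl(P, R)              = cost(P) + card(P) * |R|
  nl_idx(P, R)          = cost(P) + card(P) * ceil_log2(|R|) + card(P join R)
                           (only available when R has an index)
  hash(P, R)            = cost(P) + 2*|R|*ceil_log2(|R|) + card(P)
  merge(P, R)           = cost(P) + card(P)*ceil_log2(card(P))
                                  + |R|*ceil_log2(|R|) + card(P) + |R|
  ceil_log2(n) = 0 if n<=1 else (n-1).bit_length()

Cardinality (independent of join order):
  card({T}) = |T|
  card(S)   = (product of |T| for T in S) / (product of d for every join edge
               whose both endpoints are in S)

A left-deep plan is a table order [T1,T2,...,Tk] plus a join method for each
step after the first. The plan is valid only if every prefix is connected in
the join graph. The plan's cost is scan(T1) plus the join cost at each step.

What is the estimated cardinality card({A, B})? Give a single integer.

Tables in S: A(80), B(200)
Edges inside S: B-A(d=8)
numerator = 80 * 200 = 16000
denominator = 8 = 8
card(S) = 16000 / 8 = 2000

2000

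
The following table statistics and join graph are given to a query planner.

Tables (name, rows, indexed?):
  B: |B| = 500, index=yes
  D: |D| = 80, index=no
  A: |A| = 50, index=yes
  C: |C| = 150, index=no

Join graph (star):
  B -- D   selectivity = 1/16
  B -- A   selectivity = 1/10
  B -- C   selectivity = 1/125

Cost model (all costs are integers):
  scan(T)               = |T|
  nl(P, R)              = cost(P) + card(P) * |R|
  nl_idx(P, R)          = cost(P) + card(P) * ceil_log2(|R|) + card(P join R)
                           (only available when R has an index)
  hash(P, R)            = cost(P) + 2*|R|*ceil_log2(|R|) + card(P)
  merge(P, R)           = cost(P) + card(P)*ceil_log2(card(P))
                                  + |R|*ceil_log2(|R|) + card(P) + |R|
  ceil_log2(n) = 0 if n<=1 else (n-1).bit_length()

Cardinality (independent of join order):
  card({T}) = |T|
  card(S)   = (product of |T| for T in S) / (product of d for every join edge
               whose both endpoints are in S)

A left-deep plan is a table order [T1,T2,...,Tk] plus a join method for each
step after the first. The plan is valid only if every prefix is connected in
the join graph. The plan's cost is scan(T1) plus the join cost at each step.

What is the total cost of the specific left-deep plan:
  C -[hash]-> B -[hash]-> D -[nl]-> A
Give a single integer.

161020

step 1: scan C: cost=150, card=150
step 2: join B via hash
    card(P join B) = 150*500/(125) = 600
    cost = 150 + 2*500*9 + 150 = 9300
step 3: join D via hash
    card(P join D) = 600*80/(16) = 3000
    cost = 9300 + 2*80*7 + 600 = 11020
step 4: join A via nl
    card(P join A) = 3000*50/(10) = 15000
    cost = 11020 + 3000*50 = 161020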